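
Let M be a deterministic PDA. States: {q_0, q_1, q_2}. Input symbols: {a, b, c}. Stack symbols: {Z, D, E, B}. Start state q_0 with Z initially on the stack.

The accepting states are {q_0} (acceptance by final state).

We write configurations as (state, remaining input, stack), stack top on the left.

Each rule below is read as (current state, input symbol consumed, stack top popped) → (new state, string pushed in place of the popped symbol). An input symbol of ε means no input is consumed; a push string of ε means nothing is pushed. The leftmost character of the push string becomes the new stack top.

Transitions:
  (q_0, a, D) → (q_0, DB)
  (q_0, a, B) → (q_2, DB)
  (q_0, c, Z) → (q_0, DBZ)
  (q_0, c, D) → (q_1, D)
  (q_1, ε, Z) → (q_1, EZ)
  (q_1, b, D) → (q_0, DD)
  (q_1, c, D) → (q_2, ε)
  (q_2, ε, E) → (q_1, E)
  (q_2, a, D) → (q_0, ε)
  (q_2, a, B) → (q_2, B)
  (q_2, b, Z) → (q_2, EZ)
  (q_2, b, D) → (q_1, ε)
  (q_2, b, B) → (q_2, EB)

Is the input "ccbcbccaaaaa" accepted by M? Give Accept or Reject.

(q_0, ccbcbccaaaaa, Z)
  read c, top Z: go to q_0, push DBZ → (q_0, cbcbccaaaaa, DBZ)
  read c, top D: go to q_1, push D → (q_1, bcbccaaaaa, DBZ)
  read b, top D: go to q_0, push DD → (q_0, cbccaaaaa, DDBZ)
  read c, top D: go to q_1, push D → (q_1, bccaaaaa, DDBZ)
  read b, top D: go to q_0, push DD → (q_0, ccaaaaa, DDDBZ)
  read c, top D: go to q_1, push D → (q_1, caaaaa, DDDBZ)
  read c, top D: go to q_2, push ε → (q_2, aaaaa, DDBZ)
  read a, top D: go to q_0, push ε → (q_0, aaaa, DBZ)
  read a, top D: go to q_0, push DB → (q_0, aaa, DBBZ)
  read a, top D: go to q_0, push DB → (q_0, aa, DBBBZ)
  read a, top D: go to q_0, push DB → (q_0, a, DBBBBZ)
  read a, top D: go to q_0, push DB → (q_0, ε, DBBBBBZ)
All input consumed; state q_0 ∈ F.

Accept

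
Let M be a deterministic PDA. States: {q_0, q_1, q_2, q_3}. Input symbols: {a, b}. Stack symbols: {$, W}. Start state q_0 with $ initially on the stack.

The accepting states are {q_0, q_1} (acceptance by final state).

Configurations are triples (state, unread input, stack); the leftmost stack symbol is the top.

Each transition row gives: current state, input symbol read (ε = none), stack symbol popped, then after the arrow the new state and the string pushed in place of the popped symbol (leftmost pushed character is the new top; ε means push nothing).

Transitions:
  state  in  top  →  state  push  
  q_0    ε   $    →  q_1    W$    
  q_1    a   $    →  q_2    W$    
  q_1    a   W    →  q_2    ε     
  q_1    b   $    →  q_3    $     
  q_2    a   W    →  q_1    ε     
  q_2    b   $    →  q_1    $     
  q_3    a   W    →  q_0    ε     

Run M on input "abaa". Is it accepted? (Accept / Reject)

(q_0, abaa, $) ⊢ (q_1, abaa, W$) ⊢ (q_2, baa, $) ⊢ (q_1, aa, $) ⊢ (q_2, a, W$) ⊢ (q_1, ε, $)
All input consumed; state q_1 ∈ F.

Accept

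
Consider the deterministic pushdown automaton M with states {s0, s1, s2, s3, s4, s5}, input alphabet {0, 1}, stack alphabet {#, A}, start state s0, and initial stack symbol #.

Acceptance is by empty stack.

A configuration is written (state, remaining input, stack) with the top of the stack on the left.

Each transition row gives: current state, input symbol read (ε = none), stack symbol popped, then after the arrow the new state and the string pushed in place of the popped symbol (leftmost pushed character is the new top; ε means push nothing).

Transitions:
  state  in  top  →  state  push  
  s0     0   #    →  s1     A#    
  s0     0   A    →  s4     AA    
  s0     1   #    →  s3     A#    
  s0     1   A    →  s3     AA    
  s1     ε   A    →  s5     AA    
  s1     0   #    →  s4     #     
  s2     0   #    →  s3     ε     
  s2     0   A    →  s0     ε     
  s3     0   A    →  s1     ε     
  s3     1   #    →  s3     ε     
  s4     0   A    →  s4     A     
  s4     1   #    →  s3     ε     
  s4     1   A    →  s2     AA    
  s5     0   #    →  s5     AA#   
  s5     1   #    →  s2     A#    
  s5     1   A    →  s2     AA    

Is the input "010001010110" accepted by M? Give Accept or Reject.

(s0, 010001010110, #)
  read 0, top #: go to s1, push A# → (s1, 10001010110, A#)
  ε-move, top A: go to s5, push AA → (s5, 10001010110, AA#)
  read 1, top A: go to s2, push AA → (s2, 0001010110, AAA#)
  read 0, top A: go to s0, push ε → (s0, 001010110, AA#)
  read 0, top A: go to s4, push AA → (s4, 01010110, AAA#)
  read 0, top A: go to s4, push A → (s4, 1010110, AAA#)
  read 1, top A: go to s2, push AA → (s2, 010110, AAAA#)
  read 0, top A: go to s0, push ε → (s0, 10110, AAA#)
  read 1, top A: go to s3, push AA → (s3, 0110, AAAA#)
  read 0, top A: go to s1, push ε → (s1, 110, AAA#)
  ε-move, top A: go to s5, push AA → (s5, 110, AAAA#)
  read 1, top A: go to s2, push AA → (s2, 10, AAAAA#)
No transition applies at (s2, 10, AAAAA#); input not fully consumed.

Reject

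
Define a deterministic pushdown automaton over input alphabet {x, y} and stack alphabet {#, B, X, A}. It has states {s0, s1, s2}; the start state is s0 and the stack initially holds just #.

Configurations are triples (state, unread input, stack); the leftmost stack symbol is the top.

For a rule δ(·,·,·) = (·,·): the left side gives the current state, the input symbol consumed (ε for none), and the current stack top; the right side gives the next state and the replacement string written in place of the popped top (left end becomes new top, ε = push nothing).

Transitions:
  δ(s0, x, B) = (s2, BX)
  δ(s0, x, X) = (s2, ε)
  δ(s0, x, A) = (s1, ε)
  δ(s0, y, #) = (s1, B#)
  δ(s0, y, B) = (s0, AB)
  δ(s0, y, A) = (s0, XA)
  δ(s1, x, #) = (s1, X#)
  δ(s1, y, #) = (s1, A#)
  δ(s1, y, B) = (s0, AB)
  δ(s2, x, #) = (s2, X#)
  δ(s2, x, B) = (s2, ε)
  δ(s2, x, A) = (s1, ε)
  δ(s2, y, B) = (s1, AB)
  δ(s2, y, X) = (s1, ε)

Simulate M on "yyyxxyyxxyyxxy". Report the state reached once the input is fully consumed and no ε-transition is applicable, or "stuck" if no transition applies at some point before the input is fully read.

s0

(s0, yyyxxyyxxyyxxy, #) ⊢ (s1, yyxxyyxxyyxxy, B#) ⊢ (s0, yxxyyxxyyxxy, AB#) ⊢ (s0, xxyyxxyyxxy, XAB#) ⊢ (s2, xyyxxyyxxy, AB#) ⊢ (s1, yyxxyyxxy, B#) ⊢ (s0, yxxyyxxy, AB#) ⊢ (s0, xxyyxxy, XAB#) ⊢ (s2, xyyxxy, AB#) ⊢ (s1, yyxxy, B#) ⊢ (s0, yxxy, AB#) ⊢ (s0, xxy, XAB#) ⊢ (s2, xy, AB#) ⊢ (s1, y, B#) ⊢ (s0, ε, AB#)
All input consumed; M is in state s0.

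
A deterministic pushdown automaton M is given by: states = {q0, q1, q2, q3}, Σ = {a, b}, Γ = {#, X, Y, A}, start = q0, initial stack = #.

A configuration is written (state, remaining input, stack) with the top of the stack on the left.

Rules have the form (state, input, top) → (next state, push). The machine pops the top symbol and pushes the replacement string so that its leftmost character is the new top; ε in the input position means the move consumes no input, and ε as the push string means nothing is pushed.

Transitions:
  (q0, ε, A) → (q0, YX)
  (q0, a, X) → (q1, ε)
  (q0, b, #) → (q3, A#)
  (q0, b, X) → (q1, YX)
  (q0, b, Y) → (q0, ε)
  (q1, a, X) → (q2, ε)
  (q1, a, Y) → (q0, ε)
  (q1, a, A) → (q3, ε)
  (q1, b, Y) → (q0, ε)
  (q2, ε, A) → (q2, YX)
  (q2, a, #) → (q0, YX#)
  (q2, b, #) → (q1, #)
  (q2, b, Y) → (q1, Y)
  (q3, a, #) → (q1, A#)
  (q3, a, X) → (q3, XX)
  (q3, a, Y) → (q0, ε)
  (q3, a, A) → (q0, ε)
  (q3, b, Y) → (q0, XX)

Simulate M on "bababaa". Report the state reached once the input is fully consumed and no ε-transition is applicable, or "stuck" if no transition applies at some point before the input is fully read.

(q0, bababaa, #) ⊢ (q3, ababaa, A#) ⊢ (q0, babaa, #) ⊢ (q3, abaa, A#) ⊢ (q0, baa, #) ⊢ (q3, aa, A#) ⊢ (q0, a, #)
No transition for (q0, a, top #); M blocks with input a remaining.

stuck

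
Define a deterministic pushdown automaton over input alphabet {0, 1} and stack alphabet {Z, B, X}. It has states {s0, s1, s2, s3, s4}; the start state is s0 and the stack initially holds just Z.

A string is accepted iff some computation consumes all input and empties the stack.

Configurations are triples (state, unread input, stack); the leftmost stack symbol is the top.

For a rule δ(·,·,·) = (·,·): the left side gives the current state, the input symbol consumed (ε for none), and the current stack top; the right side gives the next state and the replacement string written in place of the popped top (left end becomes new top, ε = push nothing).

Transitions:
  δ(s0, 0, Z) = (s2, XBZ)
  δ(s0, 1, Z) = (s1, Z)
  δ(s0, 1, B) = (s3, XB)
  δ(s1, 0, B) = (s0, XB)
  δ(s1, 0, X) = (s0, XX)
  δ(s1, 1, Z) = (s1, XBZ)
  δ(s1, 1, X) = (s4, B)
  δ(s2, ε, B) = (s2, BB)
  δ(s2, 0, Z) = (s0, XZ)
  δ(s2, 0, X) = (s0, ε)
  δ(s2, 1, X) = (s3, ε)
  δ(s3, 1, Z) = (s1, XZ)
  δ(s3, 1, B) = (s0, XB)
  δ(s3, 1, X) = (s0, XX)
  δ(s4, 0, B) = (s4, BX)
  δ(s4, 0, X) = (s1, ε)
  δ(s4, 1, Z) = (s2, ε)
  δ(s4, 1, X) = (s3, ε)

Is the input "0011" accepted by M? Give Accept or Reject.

Reject

(s0, 0011, Z) ⊢ (s2, 011, XBZ) ⊢ (s0, 11, BZ) ⊢ (s3, 1, XBZ) ⊢ (s0, ε, XXBZ)
All input consumed; stack is XXBZ, not empty, and no further ε-move applies.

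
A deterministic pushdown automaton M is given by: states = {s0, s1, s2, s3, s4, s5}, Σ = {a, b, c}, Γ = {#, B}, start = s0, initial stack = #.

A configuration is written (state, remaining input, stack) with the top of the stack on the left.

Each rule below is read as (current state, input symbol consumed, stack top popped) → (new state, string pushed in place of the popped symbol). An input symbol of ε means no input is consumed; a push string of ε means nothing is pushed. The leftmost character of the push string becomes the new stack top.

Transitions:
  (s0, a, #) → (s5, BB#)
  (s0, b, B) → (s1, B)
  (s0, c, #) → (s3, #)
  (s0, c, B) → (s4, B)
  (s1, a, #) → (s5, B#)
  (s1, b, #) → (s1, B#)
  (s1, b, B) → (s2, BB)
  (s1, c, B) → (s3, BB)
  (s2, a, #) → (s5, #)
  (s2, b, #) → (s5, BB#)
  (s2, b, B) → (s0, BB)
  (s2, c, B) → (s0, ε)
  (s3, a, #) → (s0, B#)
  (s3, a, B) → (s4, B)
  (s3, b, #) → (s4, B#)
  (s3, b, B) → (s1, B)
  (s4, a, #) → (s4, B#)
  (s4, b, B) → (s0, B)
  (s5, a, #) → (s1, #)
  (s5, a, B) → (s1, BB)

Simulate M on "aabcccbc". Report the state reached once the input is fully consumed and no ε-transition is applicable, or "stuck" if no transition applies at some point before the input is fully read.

stuck

(s0, aabcccbc, #) ⊢ (s5, abcccbc, BB#) ⊢ (s1, bcccbc, BBB#) ⊢ (s2, cccbc, BBBB#) ⊢ (s0, ccbc, BBB#) ⊢ (s4, cbc, BBB#)
No transition for (s4, c, top B); M blocks with input cbc remaining.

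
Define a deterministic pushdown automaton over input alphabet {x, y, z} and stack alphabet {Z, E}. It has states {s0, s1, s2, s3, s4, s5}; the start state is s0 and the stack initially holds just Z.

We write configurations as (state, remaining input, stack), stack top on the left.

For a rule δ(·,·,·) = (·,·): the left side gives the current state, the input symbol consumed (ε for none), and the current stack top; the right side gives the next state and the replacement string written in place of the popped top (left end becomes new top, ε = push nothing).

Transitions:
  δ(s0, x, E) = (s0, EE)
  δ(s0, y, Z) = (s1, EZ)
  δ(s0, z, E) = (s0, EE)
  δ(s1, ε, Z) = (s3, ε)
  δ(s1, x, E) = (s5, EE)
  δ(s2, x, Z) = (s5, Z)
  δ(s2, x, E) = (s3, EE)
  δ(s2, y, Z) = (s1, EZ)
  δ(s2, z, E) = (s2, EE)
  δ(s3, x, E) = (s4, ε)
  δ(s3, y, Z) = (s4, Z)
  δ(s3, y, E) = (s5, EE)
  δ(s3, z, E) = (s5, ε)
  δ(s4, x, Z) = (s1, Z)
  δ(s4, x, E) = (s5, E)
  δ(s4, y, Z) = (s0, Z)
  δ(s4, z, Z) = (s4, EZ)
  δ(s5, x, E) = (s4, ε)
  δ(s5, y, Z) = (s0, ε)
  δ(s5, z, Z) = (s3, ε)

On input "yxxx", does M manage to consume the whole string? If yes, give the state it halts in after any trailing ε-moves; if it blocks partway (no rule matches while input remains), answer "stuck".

s5

(s0, yxxx, Z) ⊢ (s1, xxx, EZ) ⊢ (s5, xx, EEZ) ⊢ (s4, x, EZ) ⊢ (s5, ε, EZ)
All input consumed; M is in state s5.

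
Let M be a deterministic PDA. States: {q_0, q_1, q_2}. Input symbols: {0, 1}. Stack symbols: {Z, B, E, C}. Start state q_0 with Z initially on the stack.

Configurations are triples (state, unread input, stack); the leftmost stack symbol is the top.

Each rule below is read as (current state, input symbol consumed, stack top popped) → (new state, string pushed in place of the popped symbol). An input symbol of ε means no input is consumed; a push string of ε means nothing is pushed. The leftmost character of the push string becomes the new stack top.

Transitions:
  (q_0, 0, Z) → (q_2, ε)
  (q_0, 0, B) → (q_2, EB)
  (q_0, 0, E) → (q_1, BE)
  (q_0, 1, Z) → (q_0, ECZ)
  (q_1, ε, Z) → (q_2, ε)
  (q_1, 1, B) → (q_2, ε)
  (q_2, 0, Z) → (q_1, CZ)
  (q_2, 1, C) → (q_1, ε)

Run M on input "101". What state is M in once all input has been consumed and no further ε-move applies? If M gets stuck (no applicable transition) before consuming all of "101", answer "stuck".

(q_0, 101, Z)
  read 1, top Z: go to q_0, push ECZ → (q_0, 01, ECZ)
  read 0, top E: go to q_1, push BE → (q_1, 1, BECZ)
  read 1, top B: go to q_2, push ε → (q_2, ε, ECZ)
All input consumed; M is in state q_2.

q_2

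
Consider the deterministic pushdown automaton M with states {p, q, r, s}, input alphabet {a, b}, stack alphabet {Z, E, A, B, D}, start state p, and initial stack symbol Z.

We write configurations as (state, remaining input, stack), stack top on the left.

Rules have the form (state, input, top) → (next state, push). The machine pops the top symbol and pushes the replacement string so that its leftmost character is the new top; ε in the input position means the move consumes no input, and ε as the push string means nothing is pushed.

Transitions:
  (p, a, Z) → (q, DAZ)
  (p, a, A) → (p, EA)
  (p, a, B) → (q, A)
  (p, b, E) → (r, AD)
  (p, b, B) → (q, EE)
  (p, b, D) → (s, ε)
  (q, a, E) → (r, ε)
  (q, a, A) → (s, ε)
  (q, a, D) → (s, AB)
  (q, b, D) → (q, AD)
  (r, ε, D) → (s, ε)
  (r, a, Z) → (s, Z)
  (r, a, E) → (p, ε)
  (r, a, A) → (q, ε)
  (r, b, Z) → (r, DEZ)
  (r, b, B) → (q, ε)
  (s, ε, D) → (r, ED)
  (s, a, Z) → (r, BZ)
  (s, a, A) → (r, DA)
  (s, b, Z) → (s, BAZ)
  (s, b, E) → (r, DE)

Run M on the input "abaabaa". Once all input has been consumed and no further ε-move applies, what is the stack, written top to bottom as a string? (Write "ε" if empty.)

(p, abaabaa, Z)
  read a, top Z: go to q, push DAZ → (q, baabaa, DAZ)
  read b, top D: go to q, push AD → (q, aabaa, ADAZ)
  read a, top A: go to s, push ε → (s, abaa, DAZ)
  ε-move, top D: go to r, push ED → (r, abaa, EDAZ)
  read a, top E: go to p, push ε → (p, baa, DAZ)
  read b, top D: go to s, push ε → (s, aa, AZ)
  read a, top A: go to r, push DA → (r, a, DAZ)
  ε-move, top D: go to s, push ε → (s, a, AZ)
  read a, top A: go to r, push DA → (r, ε, DAZ)
  ε-move, top D: go to s, push ε → (s, ε, AZ)
All input consumed in state s with stack AZ.

AZ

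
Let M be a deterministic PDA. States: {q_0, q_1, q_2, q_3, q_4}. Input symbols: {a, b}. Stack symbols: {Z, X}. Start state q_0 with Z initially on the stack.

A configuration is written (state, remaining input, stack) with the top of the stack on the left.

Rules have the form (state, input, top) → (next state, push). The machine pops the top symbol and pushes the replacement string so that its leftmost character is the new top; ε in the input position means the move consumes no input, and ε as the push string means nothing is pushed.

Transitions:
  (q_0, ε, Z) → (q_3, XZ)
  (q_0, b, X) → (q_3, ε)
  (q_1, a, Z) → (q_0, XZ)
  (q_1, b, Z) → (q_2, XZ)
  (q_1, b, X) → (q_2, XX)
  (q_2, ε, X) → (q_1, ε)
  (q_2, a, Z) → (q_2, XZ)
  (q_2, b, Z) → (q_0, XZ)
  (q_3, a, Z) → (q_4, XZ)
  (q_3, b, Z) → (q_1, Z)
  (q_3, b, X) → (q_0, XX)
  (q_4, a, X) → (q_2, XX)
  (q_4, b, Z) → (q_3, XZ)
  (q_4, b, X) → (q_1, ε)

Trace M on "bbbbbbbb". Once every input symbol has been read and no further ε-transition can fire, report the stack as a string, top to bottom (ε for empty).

(q_0, bbbbbbbb, Z)
  ε-move, top Z: go to q_3, push XZ → (q_3, bbbbbbbb, XZ)
  read b, top X: go to q_0, push XX → (q_0, bbbbbbb, XXZ)
  read b, top X: go to q_3, push ε → (q_3, bbbbbb, XZ)
  read b, top X: go to q_0, push XX → (q_0, bbbbb, XXZ)
  read b, top X: go to q_3, push ε → (q_3, bbbb, XZ)
  read b, top X: go to q_0, push XX → (q_0, bbb, XXZ)
  read b, top X: go to q_3, push ε → (q_3, bb, XZ)
  read b, top X: go to q_0, push XX → (q_0, b, XXZ)
  read b, top X: go to q_3, push ε → (q_3, ε, XZ)
All input consumed in state q_3 with stack XZ.

XZ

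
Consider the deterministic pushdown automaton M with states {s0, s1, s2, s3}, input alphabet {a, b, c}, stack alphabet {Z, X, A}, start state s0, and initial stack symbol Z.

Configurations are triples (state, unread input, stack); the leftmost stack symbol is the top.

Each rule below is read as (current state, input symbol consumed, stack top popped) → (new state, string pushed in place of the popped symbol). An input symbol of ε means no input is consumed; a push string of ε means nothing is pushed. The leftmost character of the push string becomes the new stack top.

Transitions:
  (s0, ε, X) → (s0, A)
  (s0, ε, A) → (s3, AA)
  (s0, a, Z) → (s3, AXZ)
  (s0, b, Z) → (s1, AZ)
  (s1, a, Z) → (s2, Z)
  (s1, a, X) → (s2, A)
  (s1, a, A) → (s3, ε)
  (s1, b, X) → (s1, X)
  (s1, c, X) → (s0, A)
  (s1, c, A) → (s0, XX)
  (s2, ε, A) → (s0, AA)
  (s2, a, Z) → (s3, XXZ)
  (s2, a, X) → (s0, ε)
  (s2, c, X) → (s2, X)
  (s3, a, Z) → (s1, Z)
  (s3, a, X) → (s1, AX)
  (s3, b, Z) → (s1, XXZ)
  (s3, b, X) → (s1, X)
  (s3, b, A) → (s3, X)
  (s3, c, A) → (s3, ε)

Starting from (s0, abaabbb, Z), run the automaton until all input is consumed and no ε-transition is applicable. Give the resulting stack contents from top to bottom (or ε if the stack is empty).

XXZ

(s0, abaabbb, Z) ⊢ (s3, baabbb, AXZ) ⊢ (s3, aabbb, XXZ) ⊢ (s1, abbb, AXXZ) ⊢ (s3, bbb, XXZ) ⊢ (s1, bb, XXZ) ⊢ (s1, b, XXZ) ⊢ (s1, ε, XXZ)
All input consumed in state s1 with stack XXZ.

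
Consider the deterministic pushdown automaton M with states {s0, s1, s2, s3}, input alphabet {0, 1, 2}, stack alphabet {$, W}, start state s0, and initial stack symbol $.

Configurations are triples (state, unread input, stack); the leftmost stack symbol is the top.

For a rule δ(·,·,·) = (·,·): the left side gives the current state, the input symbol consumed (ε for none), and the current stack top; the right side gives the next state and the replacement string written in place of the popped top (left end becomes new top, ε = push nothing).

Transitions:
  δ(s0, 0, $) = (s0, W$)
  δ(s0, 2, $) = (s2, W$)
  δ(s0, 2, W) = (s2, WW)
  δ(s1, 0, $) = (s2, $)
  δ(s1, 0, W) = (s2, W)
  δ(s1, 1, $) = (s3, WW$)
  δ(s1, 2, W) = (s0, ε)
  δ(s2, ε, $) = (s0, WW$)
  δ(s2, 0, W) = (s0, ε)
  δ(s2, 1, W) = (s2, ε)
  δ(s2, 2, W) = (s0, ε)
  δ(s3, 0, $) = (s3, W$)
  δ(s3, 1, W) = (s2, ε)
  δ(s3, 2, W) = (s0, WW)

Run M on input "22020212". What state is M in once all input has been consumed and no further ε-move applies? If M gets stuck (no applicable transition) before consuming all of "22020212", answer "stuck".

s0

(s0, 22020212, $)
  read 2, top $: go to s2, push W$ → (s2, 2020212, W$)
  read 2, top W: go to s0, push ε → (s0, 020212, $)
  read 0, top $: go to s0, push W$ → (s0, 20212, W$)
  read 2, top W: go to s2, push WW → (s2, 0212, WW$)
  read 0, top W: go to s0, push ε → (s0, 212, W$)
  read 2, top W: go to s2, push WW → (s2, 12, WW$)
  read 1, top W: go to s2, push ε → (s2, 2, W$)
  read 2, top W: go to s0, push ε → (s0, ε, $)
All input consumed; M is in state s0.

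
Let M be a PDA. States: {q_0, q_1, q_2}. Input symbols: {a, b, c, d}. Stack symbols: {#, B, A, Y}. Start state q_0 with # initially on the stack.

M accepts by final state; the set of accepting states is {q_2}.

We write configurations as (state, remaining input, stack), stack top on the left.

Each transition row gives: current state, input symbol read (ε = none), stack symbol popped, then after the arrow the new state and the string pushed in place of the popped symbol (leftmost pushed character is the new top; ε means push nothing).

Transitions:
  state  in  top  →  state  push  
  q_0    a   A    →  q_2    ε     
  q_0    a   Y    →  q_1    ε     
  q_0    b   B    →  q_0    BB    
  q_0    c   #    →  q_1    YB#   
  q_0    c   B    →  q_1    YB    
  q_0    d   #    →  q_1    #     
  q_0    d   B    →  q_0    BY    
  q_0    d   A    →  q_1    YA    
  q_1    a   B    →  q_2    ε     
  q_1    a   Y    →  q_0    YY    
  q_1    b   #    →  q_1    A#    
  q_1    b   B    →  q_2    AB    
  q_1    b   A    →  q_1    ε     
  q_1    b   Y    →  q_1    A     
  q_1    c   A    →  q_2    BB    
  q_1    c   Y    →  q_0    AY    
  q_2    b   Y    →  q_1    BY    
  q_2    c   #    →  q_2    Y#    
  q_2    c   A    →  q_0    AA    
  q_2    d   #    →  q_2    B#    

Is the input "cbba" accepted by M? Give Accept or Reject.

Accept

One accepting computation: (q_0, cbba, #) ⊢ (q_1, bba, YB#) ⊢ (q_1, ba, AB#) ⊢ (q_1, a, B#) ⊢ (q_2, ε, #)
All input consumed and state q_2 ∈ F.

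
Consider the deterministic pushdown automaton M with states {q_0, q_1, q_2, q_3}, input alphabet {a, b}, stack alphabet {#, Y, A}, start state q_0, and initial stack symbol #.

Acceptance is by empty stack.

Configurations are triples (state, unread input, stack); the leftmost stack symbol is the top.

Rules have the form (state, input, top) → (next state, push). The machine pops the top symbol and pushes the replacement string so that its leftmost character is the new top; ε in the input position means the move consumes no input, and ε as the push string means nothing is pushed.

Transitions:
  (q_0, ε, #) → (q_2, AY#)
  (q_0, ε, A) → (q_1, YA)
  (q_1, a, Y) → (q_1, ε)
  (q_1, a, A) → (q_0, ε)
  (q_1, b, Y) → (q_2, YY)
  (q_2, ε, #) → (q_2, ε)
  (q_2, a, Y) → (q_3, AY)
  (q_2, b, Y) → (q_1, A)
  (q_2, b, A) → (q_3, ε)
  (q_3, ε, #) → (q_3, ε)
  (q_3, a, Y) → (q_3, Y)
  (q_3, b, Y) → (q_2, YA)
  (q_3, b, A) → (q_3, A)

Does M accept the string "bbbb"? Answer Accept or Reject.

(q_0, bbbb, #)
  ε-move, top #: go to q_2, push AY# → (q_2, bbbb, AY#)
  read b, top A: go to q_3, push ε → (q_3, bbb, Y#)
  read b, top Y: go to q_2, push YA → (q_2, bb, YA#)
  read b, top Y: go to q_1, push A → (q_1, b, AA#)
No transition applies at (q_1, b, AA#); input not fully consumed.

Reject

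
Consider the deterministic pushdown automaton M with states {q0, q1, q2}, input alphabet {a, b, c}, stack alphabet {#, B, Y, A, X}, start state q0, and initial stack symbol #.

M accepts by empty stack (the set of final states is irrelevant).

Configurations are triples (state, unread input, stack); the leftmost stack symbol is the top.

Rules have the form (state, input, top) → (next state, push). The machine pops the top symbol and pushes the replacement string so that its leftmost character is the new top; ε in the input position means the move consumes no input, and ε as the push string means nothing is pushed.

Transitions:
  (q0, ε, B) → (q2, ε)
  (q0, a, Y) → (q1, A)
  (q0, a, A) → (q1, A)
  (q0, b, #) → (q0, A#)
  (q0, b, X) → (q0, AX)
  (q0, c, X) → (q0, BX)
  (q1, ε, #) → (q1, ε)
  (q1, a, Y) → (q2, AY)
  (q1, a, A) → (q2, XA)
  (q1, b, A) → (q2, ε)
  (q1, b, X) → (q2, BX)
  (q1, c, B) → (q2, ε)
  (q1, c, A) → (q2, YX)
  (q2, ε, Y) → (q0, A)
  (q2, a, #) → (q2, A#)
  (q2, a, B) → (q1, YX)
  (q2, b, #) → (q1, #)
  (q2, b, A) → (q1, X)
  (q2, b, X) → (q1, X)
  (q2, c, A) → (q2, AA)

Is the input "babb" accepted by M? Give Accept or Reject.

Accept

(q0, babb, #) ⊢ (q0, abb, A#) ⊢ (q1, bb, A#) ⊢ (q2, b, #) ⊢ (q1, ε, #) ⊢ (q1, ε, ε)
All input consumed and the stack is empty.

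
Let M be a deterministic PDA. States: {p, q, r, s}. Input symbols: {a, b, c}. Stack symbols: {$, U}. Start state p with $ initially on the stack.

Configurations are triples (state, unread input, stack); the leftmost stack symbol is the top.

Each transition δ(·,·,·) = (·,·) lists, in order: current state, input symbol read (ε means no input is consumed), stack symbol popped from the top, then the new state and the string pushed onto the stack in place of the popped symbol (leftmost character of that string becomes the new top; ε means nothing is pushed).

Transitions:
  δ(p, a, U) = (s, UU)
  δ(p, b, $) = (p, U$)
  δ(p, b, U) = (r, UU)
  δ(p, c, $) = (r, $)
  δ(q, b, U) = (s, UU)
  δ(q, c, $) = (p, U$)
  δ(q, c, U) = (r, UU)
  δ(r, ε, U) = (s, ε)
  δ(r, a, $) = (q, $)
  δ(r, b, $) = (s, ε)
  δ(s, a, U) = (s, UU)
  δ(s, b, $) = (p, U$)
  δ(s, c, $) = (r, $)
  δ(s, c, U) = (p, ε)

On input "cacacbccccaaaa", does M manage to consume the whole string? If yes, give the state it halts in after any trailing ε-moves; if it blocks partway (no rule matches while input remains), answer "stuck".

stuck

(p, cacacbccccaaaa, $)
  read c, top $: go to r, push $ → (r, acacbccccaaaa, $)
  read a, top $: go to q, push $ → (q, cacbccccaaaa, $)
  read c, top $: go to p, push U$ → (p, acbccccaaaa, U$)
  read a, top U: go to s, push UU → (s, cbccccaaaa, UU$)
  read c, top U: go to p, push ε → (p, bccccaaaa, U$)
  read b, top U: go to r, push UU → (r, ccccaaaa, UU$)
  ε-move, top U: go to s, push ε → (s, ccccaaaa, U$)
  read c, top U: go to p, push ε → (p, cccaaaa, $)
  read c, top $: go to r, push $ → (r, ccaaaa, $)
No transition for (r, c, top $); M blocks with input ccaaaa remaining.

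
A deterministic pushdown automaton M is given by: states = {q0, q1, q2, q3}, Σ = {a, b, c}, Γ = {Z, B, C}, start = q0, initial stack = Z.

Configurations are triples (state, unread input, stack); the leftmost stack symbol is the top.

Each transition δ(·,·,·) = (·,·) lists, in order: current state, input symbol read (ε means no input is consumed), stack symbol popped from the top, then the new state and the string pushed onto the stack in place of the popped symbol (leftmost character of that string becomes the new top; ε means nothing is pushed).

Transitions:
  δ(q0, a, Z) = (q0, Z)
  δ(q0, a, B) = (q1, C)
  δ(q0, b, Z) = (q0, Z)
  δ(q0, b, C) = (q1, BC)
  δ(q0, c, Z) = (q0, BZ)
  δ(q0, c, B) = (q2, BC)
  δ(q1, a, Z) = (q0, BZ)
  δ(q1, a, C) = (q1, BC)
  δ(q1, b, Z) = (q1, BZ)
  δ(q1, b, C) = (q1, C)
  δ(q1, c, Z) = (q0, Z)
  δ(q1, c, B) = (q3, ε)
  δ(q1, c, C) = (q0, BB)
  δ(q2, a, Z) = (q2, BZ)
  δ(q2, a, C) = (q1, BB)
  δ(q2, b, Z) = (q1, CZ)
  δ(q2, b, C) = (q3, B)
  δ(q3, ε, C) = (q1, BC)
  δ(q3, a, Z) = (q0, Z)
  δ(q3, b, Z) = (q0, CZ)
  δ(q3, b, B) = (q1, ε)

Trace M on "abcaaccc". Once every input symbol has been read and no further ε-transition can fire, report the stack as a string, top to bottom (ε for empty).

BCZ

(q0, abcaaccc, Z)
  read a, top Z: go to q0, push Z → (q0, bcaaccc, Z)
  read b, top Z: go to q0, push Z → (q0, caaccc, Z)
  read c, top Z: go to q0, push BZ → (q0, aaccc, BZ)
  read a, top B: go to q1, push C → (q1, accc, CZ)
  read a, top C: go to q1, push BC → (q1, ccc, BCZ)
  read c, top B: go to q3, push ε → (q3, cc, CZ)
  ε-move, top C: go to q1, push BC → (q1, cc, BCZ)
  read c, top B: go to q3, push ε → (q3, c, CZ)
  ε-move, top C: go to q1, push BC → (q1, c, BCZ)
  read c, top B: go to q3, push ε → (q3, ε, CZ)
  ε-move, top C: go to q1, push BC → (q1, ε, BCZ)
All input consumed in state q1 with stack BCZ.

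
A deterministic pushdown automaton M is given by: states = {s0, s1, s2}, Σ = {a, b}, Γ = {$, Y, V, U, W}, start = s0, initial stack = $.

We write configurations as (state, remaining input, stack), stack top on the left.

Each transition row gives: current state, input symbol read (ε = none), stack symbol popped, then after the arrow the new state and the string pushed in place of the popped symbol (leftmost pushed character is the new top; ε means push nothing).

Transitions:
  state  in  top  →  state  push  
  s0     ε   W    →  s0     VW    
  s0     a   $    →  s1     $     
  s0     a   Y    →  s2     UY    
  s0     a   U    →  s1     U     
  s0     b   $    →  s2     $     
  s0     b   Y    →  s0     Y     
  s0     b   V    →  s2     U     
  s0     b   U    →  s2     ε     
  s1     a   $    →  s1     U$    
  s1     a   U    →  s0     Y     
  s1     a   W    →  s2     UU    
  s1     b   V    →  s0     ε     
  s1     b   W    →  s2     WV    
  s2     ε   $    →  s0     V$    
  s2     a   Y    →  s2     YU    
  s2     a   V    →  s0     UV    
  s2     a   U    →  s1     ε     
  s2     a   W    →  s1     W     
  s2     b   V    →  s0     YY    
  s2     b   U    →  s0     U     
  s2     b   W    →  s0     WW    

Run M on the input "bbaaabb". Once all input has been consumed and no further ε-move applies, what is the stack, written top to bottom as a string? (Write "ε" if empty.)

(s0, bbaaabb, $)
  read b, top $: go to s2, push $ → (s2, baaabb, $)
  ε-move, top $: go to s0, push V$ → (s0, baaabb, V$)
  read b, top V: go to s2, push U → (s2, aaabb, U$)
  read a, top U: go to s1, push ε → (s1, aabb, $)
  read a, top $: go to s1, push U$ → (s1, abb, U$)
  read a, top U: go to s0, push Y → (s0, bb, Y$)
  read b, top Y: go to s0, push Y → (s0, b, Y$)
  read b, top Y: go to s0, push Y → (s0, ε, Y$)
All input consumed in state s0 with stack Y$.

Y$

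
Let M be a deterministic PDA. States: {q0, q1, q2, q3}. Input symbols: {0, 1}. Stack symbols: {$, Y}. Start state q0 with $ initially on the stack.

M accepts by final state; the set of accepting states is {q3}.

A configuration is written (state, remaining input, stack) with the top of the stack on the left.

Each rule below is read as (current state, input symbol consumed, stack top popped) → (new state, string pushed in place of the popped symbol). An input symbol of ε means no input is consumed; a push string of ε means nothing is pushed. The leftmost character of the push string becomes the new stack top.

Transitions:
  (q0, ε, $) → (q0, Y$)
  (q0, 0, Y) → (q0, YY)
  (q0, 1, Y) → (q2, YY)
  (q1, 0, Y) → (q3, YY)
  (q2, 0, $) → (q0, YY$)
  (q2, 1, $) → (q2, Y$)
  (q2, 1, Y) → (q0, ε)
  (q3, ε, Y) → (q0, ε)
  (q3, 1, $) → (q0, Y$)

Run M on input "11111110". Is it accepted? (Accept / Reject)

(q0, 11111110, $) ⊢ (q0, 11111110, Y$) ⊢ (q2, 1111110, YY$) ⊢ (q0, 111110, Y$) ⊢ (q2, 11110, YY$) ⊢ (q0, 1110, Y$) ⊢ (q2, 110, YY$) ⊢ (q0, 10, Y$) ⊢ (q2, 0, YY$)
No transition applies at (q2, 0, YY$); input not fully consumed.

Reject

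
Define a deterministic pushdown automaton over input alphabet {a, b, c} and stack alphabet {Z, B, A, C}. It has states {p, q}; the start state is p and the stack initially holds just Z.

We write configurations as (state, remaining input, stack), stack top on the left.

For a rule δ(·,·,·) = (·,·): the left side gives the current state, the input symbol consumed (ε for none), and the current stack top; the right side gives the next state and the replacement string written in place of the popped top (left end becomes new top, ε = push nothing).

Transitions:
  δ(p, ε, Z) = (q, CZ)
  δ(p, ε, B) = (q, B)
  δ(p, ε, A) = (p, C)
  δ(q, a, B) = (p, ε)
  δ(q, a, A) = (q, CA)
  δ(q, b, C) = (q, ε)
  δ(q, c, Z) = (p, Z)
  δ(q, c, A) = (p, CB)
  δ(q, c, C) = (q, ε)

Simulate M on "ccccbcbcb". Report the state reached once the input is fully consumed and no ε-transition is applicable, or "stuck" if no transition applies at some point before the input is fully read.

(p, ccccbcbcb, Z)
  ε-move, top Z: go to q, push CZ → (q, ccccbcbcb, CZ)
  read c, top C: go to q, push ε → (q, cccbcbcb, Z)
  read c, top Z: go to p, push Z → (p, ccbcbcb, Z)
  ε-move, top Z: go to q, push CZ → (q, ccbcbcb, CZ)
  read c, top C: go to q, push ε → (q, cbcbcb, Z)
  read c, top Z: go to p, push Z → (p, bcbcb, Z)
  ε-move, top Z: go to q, push CZ → (q, bcbcb, CZ)
  read b, top C: go to q, push ε → (q, cbcb, Z)
  read c, top Z: go to p, push Z → (p, bcb, Z)
  ε-move, top Z: go to q, push CZ → (q, bcb, CZ)
  read b, top C: go to q, push ε → (q, cb, Z)
  read c, top Z: go to p, push Z → (p, b, Z)
  ε-move, top Z: go to q, push CZ → (q, b, CZ)
  read b, top C: go to q, push ε → (q, ε, Z)
All input consumed; M is in state q.

q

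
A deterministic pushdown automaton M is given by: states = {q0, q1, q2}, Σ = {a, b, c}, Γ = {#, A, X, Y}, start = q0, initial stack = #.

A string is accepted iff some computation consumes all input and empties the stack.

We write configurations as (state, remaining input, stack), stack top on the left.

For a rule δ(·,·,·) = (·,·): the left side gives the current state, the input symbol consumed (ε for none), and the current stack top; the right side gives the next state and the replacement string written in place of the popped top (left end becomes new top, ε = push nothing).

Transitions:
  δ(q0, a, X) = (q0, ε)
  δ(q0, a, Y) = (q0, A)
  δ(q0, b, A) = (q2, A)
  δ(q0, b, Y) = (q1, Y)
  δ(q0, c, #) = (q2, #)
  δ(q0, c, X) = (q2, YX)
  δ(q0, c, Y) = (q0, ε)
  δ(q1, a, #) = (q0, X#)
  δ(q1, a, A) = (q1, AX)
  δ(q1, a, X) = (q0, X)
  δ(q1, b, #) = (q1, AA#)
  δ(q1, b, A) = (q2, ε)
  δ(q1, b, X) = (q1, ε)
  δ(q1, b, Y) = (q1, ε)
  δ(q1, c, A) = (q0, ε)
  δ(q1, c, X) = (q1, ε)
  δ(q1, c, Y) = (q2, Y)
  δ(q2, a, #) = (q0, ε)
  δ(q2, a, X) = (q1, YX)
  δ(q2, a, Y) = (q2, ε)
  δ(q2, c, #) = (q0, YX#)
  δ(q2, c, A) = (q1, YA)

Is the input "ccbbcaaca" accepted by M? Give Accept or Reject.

(q0, ccbbcaaca, #)
  read c, top #: go to q2, push # → (q2, cbbcaaca, #)
  read c, top #: go to q0, push YX# → (q0, bbcaaca, YX#)
  read b, top Y: go to q1, push Y → (q1, bcaaca, YX#)
  read b, top Y: go to q1, push ε → (q1, caaca, X#)
  read c, top X: go to q1, push ε → (q1, aaca, #)
  read a, top #: go to q0, push X# → (q0, aca, X#)
  read a, top X: go to q0, push ε → (q0, ca, #)
  read c, top #: go to q2, push # → (q2, a, #)
  read a, top #: go to q0, push ε → (q0, ε, ε)
All input consumed and the stack is empty.

Accept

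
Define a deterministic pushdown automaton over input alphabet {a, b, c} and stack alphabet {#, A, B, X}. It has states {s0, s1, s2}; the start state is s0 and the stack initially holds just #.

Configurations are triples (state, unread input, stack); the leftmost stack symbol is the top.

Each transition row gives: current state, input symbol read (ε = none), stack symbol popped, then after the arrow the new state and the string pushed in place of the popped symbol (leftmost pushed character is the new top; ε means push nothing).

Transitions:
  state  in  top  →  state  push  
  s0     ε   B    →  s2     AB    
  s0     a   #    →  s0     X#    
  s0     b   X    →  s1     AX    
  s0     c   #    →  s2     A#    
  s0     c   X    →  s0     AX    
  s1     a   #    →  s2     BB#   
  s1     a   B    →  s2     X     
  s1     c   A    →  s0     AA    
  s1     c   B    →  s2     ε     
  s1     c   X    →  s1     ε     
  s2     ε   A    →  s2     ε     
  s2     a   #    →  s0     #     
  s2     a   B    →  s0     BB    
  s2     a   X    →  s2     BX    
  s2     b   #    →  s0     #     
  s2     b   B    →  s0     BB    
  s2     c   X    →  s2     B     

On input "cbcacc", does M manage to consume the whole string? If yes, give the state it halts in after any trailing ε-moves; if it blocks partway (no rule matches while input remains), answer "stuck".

(s0, cbcacc, #)
  read c, top #: go to s2, push A# → (s2, bcacc, A#)
  ε-move, top A: go to s2, push ε → (s2, bcacc, #)
  read b, top #: go to s0, push # → (s0, cacc, #)
  read c, top #: go to s2, push A# → (s2, acc, A#)
  ε-move, top A: go to s2, push ε → (s2, acc, #)
  read a, top #: go to s0, push # → (s0, cc, #)
  read c, top #: go to s2, push A# → (s2, c, A#)
  ε-move, top A: go to s2, push ε → (s2, c, #)
No transition for (s2, c, top #); M blocks with input c remaining.

stuck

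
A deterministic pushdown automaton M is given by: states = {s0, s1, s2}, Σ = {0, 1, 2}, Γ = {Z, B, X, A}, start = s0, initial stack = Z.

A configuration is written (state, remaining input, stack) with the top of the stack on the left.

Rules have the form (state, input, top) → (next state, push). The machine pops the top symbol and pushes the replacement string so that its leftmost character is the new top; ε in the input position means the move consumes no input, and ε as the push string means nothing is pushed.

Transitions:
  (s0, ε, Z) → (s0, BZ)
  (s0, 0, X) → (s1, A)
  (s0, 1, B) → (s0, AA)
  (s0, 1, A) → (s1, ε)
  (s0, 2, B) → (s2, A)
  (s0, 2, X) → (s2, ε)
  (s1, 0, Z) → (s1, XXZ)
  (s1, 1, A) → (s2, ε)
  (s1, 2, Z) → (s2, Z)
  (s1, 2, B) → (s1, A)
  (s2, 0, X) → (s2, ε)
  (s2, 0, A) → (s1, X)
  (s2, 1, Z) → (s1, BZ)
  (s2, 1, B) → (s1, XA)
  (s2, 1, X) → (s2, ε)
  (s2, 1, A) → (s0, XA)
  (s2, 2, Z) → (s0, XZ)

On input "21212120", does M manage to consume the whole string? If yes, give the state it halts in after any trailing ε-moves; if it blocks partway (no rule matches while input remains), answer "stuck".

s1

(s0, 21212120, Z)
  ε-move, top Z: go to s0, push BZ → (s0, 21212120, BZ)
  read 2, top B: go to s2, push A → (s2, 1212120, AZ)
  read 1, top A: go to s0, push XA → (s0, 212120, XAZ)
  read 2, top X: go to s2, push ε → (s2, 12120, AZ)
  read 1, top A: go to s0, push XA → (s0, 2120, XAZ)
  read 2, top X: go to s2, push ε → (s2, 120, AZ)
  read 1, top A: go to s0, push XA → (s0, 20, XAZ)
  read 2, top X: go to s2, push ε → (s2, 0, AZ)
  read 0, top A: go to s1, push X → (s1, ε, XZ)
All input consumed; M is in state s1.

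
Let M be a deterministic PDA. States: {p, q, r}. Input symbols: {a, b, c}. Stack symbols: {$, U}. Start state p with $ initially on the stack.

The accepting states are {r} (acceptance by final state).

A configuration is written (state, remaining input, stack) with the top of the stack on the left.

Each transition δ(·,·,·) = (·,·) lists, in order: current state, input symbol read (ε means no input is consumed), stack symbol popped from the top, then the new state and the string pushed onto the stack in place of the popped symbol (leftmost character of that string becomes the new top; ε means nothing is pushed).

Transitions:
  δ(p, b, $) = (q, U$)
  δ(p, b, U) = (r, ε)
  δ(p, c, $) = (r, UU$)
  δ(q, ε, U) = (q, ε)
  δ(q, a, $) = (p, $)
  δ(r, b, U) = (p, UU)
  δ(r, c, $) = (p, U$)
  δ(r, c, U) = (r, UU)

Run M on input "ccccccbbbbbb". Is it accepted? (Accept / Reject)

(p, ccccccbbbbbb, $)
  read c, top $: go to r, push UU$ → (r, cccccbbbbbb, UU$)
  read c, top U: go to r, push UU → (r, ccccbbbbbb, UUU$)
  read c, top U: go to r, push UU → (r, cccbbbbbb, UUUU$)
  read c, top U: go to r, push UU → (r, ccbbbbbb, UUUUU$)
  read c, top U: go to r, push UU → (r, cbbbbbb, UUUUUU$)
  read c, top U: go to r, push UU → (r, bbbbbb, UUUUUUU$)
  read b, top U: go to p, push UU → (p, bbbbb, UUUUUUUU$)
  read b, top U: go to r, push ε → (r, bbbb, UUUUUUU$)
  read b, top U: go to p, push UU → (p, bbb, UUUUUUUU$)
  read b, top U: go to r, push ε → (r, bb, UUUUUUU$)
  read b, top U: go to p, push UU → (p, b, UUUUUUUU$)
  read b, top U: go to r, push ε → (r, ε, UUUUUUU$)
All input consumed; state r ∈ F.

Accept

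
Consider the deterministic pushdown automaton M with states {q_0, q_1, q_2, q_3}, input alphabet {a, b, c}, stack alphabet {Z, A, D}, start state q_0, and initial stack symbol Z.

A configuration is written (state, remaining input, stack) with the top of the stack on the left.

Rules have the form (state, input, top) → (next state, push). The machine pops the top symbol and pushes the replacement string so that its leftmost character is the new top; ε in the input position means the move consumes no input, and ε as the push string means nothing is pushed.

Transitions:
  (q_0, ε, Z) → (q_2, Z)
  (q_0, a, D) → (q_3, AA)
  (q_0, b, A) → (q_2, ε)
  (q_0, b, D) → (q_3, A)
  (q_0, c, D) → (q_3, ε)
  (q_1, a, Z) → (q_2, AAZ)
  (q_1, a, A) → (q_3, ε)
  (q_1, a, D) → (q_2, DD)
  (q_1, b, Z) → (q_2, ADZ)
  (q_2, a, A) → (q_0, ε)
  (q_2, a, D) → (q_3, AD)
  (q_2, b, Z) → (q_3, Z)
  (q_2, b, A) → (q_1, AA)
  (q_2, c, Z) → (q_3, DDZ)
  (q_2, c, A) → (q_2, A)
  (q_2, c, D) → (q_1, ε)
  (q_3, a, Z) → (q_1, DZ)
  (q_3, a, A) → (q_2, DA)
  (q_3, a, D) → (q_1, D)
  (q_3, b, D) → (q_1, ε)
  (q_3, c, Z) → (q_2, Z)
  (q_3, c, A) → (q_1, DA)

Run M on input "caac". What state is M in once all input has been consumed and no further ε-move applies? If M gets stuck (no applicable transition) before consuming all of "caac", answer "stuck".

q_1

(q_0, caac, Z)
  ε-move, top Z: go to q_2, push Z → (q_2, caac, Z)
  read c, top Z: go to q_3, push DDZ → (q_3, aac, DDZ)
  read a, top D: go to q_1, push D → (q_1, ac, DDZ)
  read a, top D: go to q_2, push DD → (q_2, c, DDDZ)
  read c, top D: go to q_1, push ε → (q_1, ε, DDZ)
All input consumed; M is in state q_1.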